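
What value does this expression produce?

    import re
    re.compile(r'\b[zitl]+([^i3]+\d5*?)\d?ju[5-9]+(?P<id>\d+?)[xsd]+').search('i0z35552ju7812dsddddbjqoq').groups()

('0z3555', '12')

This matches a word boundary (`\b`, zero-width); then one or more of one of [zitl]; then one or more of any character except [i3], then a digit, then zero or more of the literal '5' (lazy) (captured); then optionally a digit, then the literal 'ju', then one or more of a character in [5-9]; then one or more of a digit (lazy) (captured as 'id'); then one or more of one of [xsd].
Unlike `match`, `search` isn't anchored — it looks for the pattern anywhere in the string.
The match spans [0:20] → 'i0z35552ju7812dsdddd'.
Captured: group 1 = '0z3555', group 2 = '12'.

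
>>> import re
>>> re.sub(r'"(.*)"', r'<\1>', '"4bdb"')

'<4bdb>'

Matches: at [0:6] → '"4bdb"'.
The replacement refers to a captured group, so each match is rewritten using its own captured text.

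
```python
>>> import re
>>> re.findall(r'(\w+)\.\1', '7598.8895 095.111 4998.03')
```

['8']

`\1` has to match the exact text group 1 already captured.
Matches: at [3:6] match '8.8', group 1 = '8'.
Because there's exactly one group, `findall` drops the full match and keeps group 1 from the one hit.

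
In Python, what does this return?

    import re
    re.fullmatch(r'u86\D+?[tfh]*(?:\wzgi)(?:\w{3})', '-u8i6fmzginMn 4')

None

Pattern: the literal 'u86', then one or more of a non-digit (lazy), then zero or more of one of [tfh]; then a word character, then the literal 'zgi' (non-capturing group); then exactly 3 of a word character (non-capturing group).
`re.fullmatch` requires the pattern to consume the entire string.
Here there's no way to consume every character, so the call returns None.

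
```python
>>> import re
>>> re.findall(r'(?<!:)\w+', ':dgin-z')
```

['gin', 'z']

The negative lookahead/lookbehind blocks any match where the forbidden context is present.
Matches: at [2:5] → 'gin'; at [6:7] → 'z'.
Since nothing is captured, `findall` lists the 2 matched substrings directly.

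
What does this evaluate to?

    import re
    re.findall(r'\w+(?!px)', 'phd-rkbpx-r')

['phd', 'rkbpx', 'r']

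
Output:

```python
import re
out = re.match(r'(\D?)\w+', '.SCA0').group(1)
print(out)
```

.

The match spans [0:5] → '.SCA0'.
Captured: group 1 = '.'.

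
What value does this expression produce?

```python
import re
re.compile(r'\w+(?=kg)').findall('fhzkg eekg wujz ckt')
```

Because the assertion is zero-width, the text it checks is not consumed and won't appear in the result.
Since nothing is captured, `findall` lists the 2 matched substrings directly.

['fhz', 'ee']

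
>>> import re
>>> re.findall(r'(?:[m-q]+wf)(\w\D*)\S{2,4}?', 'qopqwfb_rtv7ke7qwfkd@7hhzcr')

['b_rtv', 'kd@']

Pattern: one or more of a character in [m-q], then the literal 'wf' (non-capturing group); then a word character, then zero or more of a non-digit (captured); then 2 to 4 of a non-whitespace character (lazy).
Scanning left to right: at [0:13] match 'qopqwfb_rtv7k', group 1 = 'b_rtv'; at [15:23] match 'qwfkd@7h', group 1 = 'kd@'.
One capturing group, so `findall` returns just the captured substring from each match — 2 in all.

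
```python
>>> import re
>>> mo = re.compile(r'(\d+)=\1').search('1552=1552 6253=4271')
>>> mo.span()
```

(0, 9)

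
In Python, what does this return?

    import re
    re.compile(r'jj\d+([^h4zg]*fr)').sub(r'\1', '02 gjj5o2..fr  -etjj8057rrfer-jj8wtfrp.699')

'02 go2..fr  -etjj8057rrfer-jj8wtfrp.699'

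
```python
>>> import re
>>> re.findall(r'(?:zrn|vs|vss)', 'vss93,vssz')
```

['vs', 'vs']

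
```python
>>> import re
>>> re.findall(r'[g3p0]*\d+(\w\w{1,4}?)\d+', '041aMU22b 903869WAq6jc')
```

['aMU', 'WAq']

Pattern: zero or more of one of [g3p0], then one or more of a digit; then a word character, then 1 to 4 of a word character (lazy) (captured); then one or more of a digit.
Walking the string: at [0:8] match '041aMU22', group 1 = 'aMU'; at [10:20] match '903869WAq6', group 1 = 'WAq'.
One capturing group, so `findall` returns just the captured substring from each match — 2 in all.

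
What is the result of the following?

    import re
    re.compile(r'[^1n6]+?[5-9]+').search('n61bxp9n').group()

The pattern matches one or more of any character except [1n6] (lazy); then one or more of a character in [5-9].
`re.search` scans for the first position where the pattern succeeds.
The match spans [3:7] → 'bxp9'.

'bxp9'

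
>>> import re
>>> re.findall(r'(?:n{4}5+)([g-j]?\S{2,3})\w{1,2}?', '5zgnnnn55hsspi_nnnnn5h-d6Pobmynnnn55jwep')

['hssp', 'h-d6', 'jwe']

The pattern matches exactly 4 of a literal 'n', then one or more of the literal '5' (non-capturing group); then optionally a character in [g-j], then 2 to 3 of a non-whitespace character (captured); then 1 to 2 of a word character (lazy).
Walking the string: at [3:14] match 'nnnn55hsspi', group 1 = 'hssp'; at [16:26] match 'nnnn5h-d6P', group 1 = 'h-d6'; at [30:40] match 'nnnn55jwep', group 1 = 'jwe'.
With a single group, `findall` returns only what that group captured — 3 items.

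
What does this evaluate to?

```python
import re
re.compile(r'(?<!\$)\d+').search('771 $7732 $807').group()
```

The negative lookahead/lookbehind blocks any match where the forbidden context is present.
The match spans [0:3] → '771'.

'771'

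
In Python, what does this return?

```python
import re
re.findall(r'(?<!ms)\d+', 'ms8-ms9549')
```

['549']

`(?!…)`/`(?<!…)` only lets a position through if the neighbouring text does NOT match; no characters are consumed.
Since nothing is captured, `findall` lists the 1 matched substring directly.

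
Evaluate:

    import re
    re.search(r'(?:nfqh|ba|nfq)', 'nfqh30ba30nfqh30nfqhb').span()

Alternation isn't longest-match — the leftmost alternative that fits at this position is chosen.
`re.search` tries every starting position until one works.
The match spans [0:4] → 'nfqh'.

(0, 4)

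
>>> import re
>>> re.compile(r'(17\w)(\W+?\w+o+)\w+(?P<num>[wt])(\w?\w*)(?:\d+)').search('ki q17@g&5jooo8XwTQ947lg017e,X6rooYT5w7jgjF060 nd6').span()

This matches the literal '17', then a word character (captured); then one or more of a non-word character (lazy), then one or more of a word character, then one or more of the literal 'o' (captured); then one or more of a word character; then one of [wt] (captured as 'num'); then optionally a word character, then zero or more of a word character (captured); then one or more of a digit (non-capturing group).
The match spans [25:46] → '17e,X6rooYT5w7jgjF060'.

(25, 46)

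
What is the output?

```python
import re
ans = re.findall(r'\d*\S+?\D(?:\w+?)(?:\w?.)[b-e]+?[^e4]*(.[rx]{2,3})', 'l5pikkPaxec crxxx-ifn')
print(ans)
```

['xxx']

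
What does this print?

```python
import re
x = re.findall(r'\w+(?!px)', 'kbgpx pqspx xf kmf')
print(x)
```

The negative lookaround is zero-width — it rules out positions where the adjacent text would match, without consuming anything.
Walking the string: at [0:5] → 'kbgpx'; at [6:11] → 'pqspx'; at [12:14] → 'xf'; at [15:18] → 'kmf'.
No capturing groups, so `findall` returns the 4 full match strings.

['kbgpx', 'pqspx', 'xf', 'kmf']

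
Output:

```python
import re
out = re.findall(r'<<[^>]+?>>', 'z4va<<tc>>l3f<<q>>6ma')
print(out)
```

No capturing groups, so `findall` returns the 2 full match strings.

['<<tc>>', '<<q>>']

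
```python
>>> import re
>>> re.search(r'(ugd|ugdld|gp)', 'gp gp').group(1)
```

'gp'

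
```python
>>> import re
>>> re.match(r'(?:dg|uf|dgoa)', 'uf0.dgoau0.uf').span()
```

With `match`, the pattern is implicitly anchored at the beginning.
The match spans [0:2] → 'uf'.

(0, 2)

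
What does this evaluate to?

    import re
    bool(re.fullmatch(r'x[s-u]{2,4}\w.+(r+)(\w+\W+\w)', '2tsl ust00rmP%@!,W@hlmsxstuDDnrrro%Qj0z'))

False

This matches a literal 'x', then 2 to 4 of a character in [s-u], then a word character; then one or more of any character; then one or more of a literal 'r' (captured); then one or more of a word character, then one or more of a non-word character, then a word character (captured).
`re.fullmatch` requires the pattern to consume the entire string.
Here there's no way to consume every character, so the call returns None, and `bool(None)` is False.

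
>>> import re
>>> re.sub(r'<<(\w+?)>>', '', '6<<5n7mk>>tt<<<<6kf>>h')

'6tt<<h'

`sub` substitutes '' at each match site.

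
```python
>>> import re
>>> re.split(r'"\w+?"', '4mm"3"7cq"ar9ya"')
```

['4mm', '7cq', '']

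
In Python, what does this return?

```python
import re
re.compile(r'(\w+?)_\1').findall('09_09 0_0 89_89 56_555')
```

['09', '0', '89']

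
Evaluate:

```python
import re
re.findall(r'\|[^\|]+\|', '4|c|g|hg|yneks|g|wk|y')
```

['|c|', '|hg|', '|g|']

Scanning left to right: at [1:4] → '|c|'; at [5:9] → '|hg|'; at [14:17] → '|g|'.
No capturing groups, so `findall` returns the 3 full match strings.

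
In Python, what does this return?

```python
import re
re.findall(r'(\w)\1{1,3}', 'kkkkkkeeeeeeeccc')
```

After group 1 captures some text, `\1` only succeeds where that same text appears again.
Because there's exactly one group, `findall` drops the full match and keeps group 1 from each hit.

['k', 'k', 'e', 'e', 'c']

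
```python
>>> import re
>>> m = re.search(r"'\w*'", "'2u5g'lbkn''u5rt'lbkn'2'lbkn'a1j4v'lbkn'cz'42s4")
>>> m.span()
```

(0, 6)

`re.search` scans for the first position where the pattern succeeds.
The match spans [0:6] → "'2u5g'".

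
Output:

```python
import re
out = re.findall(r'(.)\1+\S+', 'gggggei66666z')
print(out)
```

['g']

A backreference is literal: `\1` must see the identical characters the first group matched.
One capturing group, so `findall` returns just the captured substring from the one match — 1 in all.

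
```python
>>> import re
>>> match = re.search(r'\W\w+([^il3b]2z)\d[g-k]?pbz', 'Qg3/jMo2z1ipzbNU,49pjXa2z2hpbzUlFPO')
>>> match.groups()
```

('a2z',)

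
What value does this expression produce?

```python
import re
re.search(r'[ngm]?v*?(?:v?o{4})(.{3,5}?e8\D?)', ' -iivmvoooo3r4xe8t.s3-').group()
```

'mvoooo3r4xe8t'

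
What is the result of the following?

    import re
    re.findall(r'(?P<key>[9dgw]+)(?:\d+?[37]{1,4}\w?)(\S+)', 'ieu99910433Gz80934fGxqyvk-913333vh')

[('999', 'z80934fGxqyvk-913333vh')]

This matches one or more of one of [9dgw] (captured as 'key'); then one or more of a digit (lazy), then 1 to 4 of one of [37], then optionally a word character (non-capturing group); then one or more of a non-whitespace character (captured).
Multiple groups make `findall` return tuples — one 2-tuple for the one match.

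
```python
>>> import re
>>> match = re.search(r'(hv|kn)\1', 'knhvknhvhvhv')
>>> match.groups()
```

After group 1 captures some text, `\1` only succeeds where that same text appears again.
`re.search` tries every starting position until one works.
The match spans [6:10] → 'hvhv'.
Captured: group 1 = 'hv'.

('hv',)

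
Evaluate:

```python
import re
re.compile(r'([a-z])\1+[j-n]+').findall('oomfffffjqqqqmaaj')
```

After group 1 captures some text, `\1` only succeeds where that same text appears again.
With a single group, `findall` returns only what that group captured — 4 items.

['o', 'f', 'q', 'a']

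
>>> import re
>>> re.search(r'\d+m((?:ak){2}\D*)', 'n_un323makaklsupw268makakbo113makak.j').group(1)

Pattern: one or more of a digit, then the literal 'm'; then the literal 'ak' repeated 2 times, then zero or more of a non-digit (captured).
`search` walks the string left to right and returns the first match it finds.
The match spans [4:17] → '323makaklsupw'.
Captured: group 1 = 'akaklsupw'.

'akaklsupw'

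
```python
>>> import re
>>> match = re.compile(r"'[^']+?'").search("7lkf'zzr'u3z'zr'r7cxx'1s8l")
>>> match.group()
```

"'zzr'"

`search` walks the string left to right and returns the first match it finds.
The match spans [4:9] → "'zzr'".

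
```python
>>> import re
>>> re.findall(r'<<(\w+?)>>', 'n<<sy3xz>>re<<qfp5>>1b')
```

Walking the string: at [1:10] match '<<sy3xz>>', group 1 = 'sy3xz'; at [12:20] match '<<qfp5>>', group 1 = 'qfp5'.
One capturing group, so `findall` returns just the captured substring from each match — 2 in all.

['sy3xz', 'qfp5']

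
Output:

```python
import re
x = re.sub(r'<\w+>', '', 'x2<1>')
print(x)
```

x2

Matches: at [2:5] → '<1>'.
Each match is replaced by ''.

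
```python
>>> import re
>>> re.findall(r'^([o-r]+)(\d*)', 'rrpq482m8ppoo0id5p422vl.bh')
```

[('rrpq', '482')]

Pattern: anchored at the start of the string; then one or more of a character in [o-r] (captured); then zero or more of a digit (captured).
Walking the string: at [0:7] match 'rrpq482', groups = ('rrpq', '482').
2 groups means the one result is a tuple of 2 captured strings — 1 here.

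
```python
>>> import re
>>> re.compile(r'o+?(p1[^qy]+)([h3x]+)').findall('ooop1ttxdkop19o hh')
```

[('p1ttxdkop19o h', 'h')]

With 2 capturing groups, `findall` returns a 2-tuple per match.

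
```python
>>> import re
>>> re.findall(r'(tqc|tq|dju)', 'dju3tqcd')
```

['dju', 'tqc']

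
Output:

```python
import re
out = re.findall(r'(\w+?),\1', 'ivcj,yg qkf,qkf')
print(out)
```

['qkf']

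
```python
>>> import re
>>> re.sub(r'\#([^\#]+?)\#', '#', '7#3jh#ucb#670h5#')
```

Matches: at [1:6] → '#3jh#'; at [9:16] → '#670h5#'.
`sub` substitutes '#' at each match site.

'7#ucb#'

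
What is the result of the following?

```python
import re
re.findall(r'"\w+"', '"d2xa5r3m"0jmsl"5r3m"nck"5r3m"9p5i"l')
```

['"d2xa5r3m"', '"5r3m"', '"5r3m"']

Scanning left to right: at [0:10] → '"d2xa5r3m"'; at [15:21] → '"5r3m"'; at [24:30] → '"5r3m"'.
No capturing groups, so `findall` returns the 3 full match strings.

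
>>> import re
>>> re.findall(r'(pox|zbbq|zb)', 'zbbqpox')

['zbbq', 'pox']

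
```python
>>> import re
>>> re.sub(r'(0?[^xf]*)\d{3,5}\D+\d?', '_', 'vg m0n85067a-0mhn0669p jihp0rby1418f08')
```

The pattern matches optionally a literal '0', then zero or more of any character except [xf] (captured); then 3 to 5 of a digit, then one or more of a non-digit, then optionally a digit.
Matches: at [0:37] → 'vg m0n85067a-0mhn0669p jihp0rby1418f0'.
Each match is replaced by '_'.

'_8'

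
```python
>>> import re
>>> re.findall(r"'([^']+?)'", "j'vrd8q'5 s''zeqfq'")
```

Walking the string: at [1:8] match "'vrd8q'", group 1 = 'vrd8q'; at [12:19] match "'zeqfq'", group 1 = 'zeqfq'.
One capturing group, so `findall` returns just the captured substring from each match — 2 in all.

['vrd8q', 'zeqfq']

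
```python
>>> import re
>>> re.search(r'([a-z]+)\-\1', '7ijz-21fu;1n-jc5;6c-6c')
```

None

`\1` has to match the exact text group 1 already captured.
`re.search` scans for the first position where the pattern succeeds.
Here the pattern never matches, so the call returns None.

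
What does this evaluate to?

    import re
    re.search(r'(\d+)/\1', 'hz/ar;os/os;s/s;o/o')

None

After group 1 captures some text, `\1` only succeeds where that same text appears again.
Here nothing in the string fits, so the call returns None.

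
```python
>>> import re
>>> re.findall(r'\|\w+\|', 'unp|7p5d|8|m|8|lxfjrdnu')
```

['|7p5d|', '|m|']

`findall` yields the raw match text (2 of them) because the pattern has no groups.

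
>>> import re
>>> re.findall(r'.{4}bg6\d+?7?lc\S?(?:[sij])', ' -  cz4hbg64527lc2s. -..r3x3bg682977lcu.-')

['cz4hbg64527lc2s']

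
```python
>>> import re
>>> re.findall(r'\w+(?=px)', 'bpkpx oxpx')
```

The positive lookaround only admits positions where the adjacent text matches; those characters stay outside the span.
Scanning left to right: at [0:3] → 'bpk'; at [6:8] → 'ox'.
Since nothing is captured, `findall` lists the 2 matched substrings directly.

['bpk', 'ox']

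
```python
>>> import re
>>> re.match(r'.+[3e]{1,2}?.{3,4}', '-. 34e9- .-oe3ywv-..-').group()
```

'-. 34e9- .-oe3ywv-'

This matches one or more of any character, then 1 to 2 of one of [3e] (lazy); then 3 to 4 of any character.
`match` is anchored at position 0; if the pattern doesn't fit there, it returns None.
The match spans [0:18] → '-. 34e9- .-oe3ywv-'.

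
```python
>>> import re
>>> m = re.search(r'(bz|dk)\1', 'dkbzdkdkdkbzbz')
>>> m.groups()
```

('dk',)

The match spans [4:8] → 'dkdk'.
Captured: group 1 = 'dk'.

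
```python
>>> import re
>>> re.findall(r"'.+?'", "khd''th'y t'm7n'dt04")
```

Because the quantifier is non-greedy, it stops expanding at the earliest point where the rest of the pattern can succeed.
Matches: at [3:8] → "''th'"; at [11:16] → "'m7n'".
No capturing groups, so `findall` returns the 2 full match strings.

["''th'", "'m7n'"]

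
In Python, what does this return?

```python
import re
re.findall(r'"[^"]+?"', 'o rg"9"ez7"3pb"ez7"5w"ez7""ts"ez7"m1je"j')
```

['"9"', '"3pb"', '"5w"', '"ts"', '"m1je"']

No capturing groups, so `findall` returns the 5 full match strings.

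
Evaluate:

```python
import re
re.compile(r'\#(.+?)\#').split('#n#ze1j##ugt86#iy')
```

Lazy quantifiers expand one character at a time until the remainder of the pattern can match.
The group in the pattern means `split` returns the separators' captures alongside the pieces.

['', 'n', 'ze1j', '#ugt86', 'iy']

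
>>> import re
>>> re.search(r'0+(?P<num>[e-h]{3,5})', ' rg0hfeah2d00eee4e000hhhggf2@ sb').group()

This matches one or more of a literal '0'; then 3 to 5 of a character in [e-h] (captured as 'num').
`search` walks the string left to right and returns the first match it finds.
The match spans [3:7] → '0hfe'.
Captured: group 1 = 'hfe'.

'0hfe'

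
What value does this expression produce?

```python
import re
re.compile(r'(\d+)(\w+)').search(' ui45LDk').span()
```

The pattern matches one or more of a digit (captured); then one or more of a word character (captured).
`re.search` scans for the first position where the pattern succeeds.
The match spans [3:8] → '45LDk'.
Captured: group 1 = '45', group 2 = 'LDk'.

(3, 8)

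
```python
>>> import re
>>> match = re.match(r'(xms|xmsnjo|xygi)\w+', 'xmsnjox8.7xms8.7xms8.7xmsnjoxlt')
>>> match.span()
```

`re.match` only tries the pattern at the start of the string.
The match spans [0:8] → 'xmsnjox8'.
Captured: group 1 = 'xms'.

(0, 8)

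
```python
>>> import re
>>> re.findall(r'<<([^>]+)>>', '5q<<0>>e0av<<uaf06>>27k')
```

One capturing group, so `findall` returns just the captured substring from each match — 2 in all.

['0', 'uaf06']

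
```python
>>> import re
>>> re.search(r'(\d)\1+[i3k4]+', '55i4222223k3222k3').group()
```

'55i4'

The backreference `\1` re-matches whatever the first group consumed, character for character.
The match spans [0:4] → '55i4'.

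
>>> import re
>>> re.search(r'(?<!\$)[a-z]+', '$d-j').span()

The negative lookahead/lookbehind blocks any match where the forbidden context is present.
`search` walks the string left to right and returns the first match it finds.
The match spans [3:4] → 'j'.

(3, 4)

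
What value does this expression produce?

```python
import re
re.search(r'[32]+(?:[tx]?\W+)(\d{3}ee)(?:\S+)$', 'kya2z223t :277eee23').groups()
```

('277ee',)

The match spans [5:19] → '223t :277eee23'.
Captured: group 1 = '277ee'.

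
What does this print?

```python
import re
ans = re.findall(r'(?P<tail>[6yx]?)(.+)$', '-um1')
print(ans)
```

With 2 capturing groups, `findall` returns a 2-tuple per match.

[('', '-um1')]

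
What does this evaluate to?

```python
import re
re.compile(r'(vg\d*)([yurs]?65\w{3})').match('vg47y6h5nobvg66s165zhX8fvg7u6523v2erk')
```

None

With `match`, the pattern is implicitly anchored at the beginning.
Here position 0 doesn't satisfy it, so the call returns None.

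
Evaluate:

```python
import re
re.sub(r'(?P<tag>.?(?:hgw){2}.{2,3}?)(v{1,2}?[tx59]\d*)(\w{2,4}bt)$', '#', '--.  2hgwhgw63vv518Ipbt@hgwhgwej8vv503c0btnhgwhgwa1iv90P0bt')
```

'--.  2hgwhgw63vv518Ipbt@hgwhgwej8vv503c0bt#'

This matches optionally any character, then the literal 'hgw' repeated 2 times, then 2 to 3 of any character (lazy) (captured as 'tag'); then 1 to 2 of the literal 'v' (lazy), then one of [tx59], then zero or more of a digit (captured); then 2 to 4 of a word character, then the literal 'bt' (captured); then anchored at the end.
Matches: at [42:59] → 'nhgwhgwa1iv90P0bt'.
`sub` substitutes '#' at each match site.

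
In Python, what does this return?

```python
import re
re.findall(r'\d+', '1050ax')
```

`findall` yields the raw match text (1 of them) because the pattern has no groups.

['1050']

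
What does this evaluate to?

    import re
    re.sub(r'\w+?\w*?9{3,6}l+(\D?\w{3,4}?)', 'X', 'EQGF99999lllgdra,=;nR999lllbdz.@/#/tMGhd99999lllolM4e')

Pattern: one or more of a word character (lazy), then zero or more of a word character (lazy), then 3 to 6 of the literal '9'; then one or more of a literal 'l'; then optionally a non-digit, then 3 to 4 of a word character (lazy) (captured).
The `?` after the quantifier makes it lazy — it takes as little as possible before letting the rest of the pattern try.
Matches: at [0:16] → 'EQGF99999lllgdra'; at [19:30] → 'nR999lllbdz'; at [35:52] → 'tMGhd99999lllolM4'.
`sub` substitutes 'X' at each match site.

'X,=;X.@/#/Xe'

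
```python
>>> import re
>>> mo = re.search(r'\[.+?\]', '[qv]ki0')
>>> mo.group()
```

'[qv]'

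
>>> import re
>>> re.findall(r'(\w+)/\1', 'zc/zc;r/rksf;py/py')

`\1` has to match the exact text group 1 already captured.
Matches: at [0:5] match 'zc/zc', group 1 = 'zc'; at [6:9] match 'r/r', group 1 = 'r'; at [13:18] match 'py/py', group 1 = 'py'.
One capturing group, so `findall` returns just the captured substring from each match — 3 in all.

['zc', 'r', 'py']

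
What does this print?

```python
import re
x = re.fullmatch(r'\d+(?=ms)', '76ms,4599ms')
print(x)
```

Because the assertion is zero-width, the text it checks is not consumed and won't appear in the result.
`re.fullmatch` is like wrapping the pattern in `^…$` (in single-line mode).
Here the string isn't matched end-to-end, so the call returns None.

None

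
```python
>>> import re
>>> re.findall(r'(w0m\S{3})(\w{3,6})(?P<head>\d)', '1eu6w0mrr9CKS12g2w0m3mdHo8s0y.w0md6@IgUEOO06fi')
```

The pattern matches the literal 'w0m', then exactly 3 of a non-whitespace character (captured); then 3 to 6 of a word character (captured); then a digit (captured as 'head').
Scanning left to right: at [4:17] match 'w0mrr9CKS12g2', groups = ('w0mrr9', 'CKS12g', '2'); at [17:28] match 'w0m3mdHo8s0', groups = ('w0m3md', 'Ho8s', '0'); at [30:43] match 'w0md6@IgUEOO0', groups = ('w0md6@', 'IgUEOO', '0').
3 groups means each result is a tuple of 3 captured strings — 3 here.

[('w0mrr9', 'CKS12g', '2'), ('w0m3md', 'Ho8s', '0'), ('w0md6@', 'IgUEOO', '0')]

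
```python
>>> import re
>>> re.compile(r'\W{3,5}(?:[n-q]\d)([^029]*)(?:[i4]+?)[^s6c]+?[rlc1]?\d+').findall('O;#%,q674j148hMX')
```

`findall` collects group 1 from the one match (1 total).

['7']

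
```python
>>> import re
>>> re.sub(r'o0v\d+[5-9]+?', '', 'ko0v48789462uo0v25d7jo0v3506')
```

This matches the literal 'o0v', then one or more of a digit; then one or more of a character in [5-9] (lazy).
`sub` substitutes '' at each match site.

'k2ud7j'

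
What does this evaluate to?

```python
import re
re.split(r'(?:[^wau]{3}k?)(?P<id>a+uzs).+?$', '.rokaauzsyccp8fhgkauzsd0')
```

Pattern: exactly 3 of any character except [wau], then optionally a literal 'k' (non-capturing group); then one or more of the literal 'a', then the literal 'uzs' (captured as 'id'); then one or more of any character (lazy); then anchored at the end.
Matches to split on: at [0:24] → '.rokaauzsyccp8fhgkauzsd0'.
The group in the pattern means `split` returns the separators' captures alongside the pieces.

['', 'aauzs', '']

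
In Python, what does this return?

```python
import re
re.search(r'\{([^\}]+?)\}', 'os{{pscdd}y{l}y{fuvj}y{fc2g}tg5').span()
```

(2, 10)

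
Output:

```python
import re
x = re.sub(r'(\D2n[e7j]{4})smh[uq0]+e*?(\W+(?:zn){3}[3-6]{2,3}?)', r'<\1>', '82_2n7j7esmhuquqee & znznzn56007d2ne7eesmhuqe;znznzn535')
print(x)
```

The `?` after the quantifier makes it lazy — it takes as little as possible before letting the rest of the pattern try.
Each match is replaced using the text its own group 1 captured.

82<_2n7j7e>007<d2ne7ee>5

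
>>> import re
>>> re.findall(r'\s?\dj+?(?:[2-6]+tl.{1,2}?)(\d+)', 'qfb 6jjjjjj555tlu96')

['96']

This matches optionally whitespace, then a digit, then one or more of the literal 'j' (lazy); then one or more of a character in [2-6], then the literal 'tl', then 1 to 2 of any character (lazy) (non-capturing group); then one or more of a digit (captured).
Because the quantifier is non-greedy, it stops expanding at the earliest point where the rest of the pattern can succeed.
Matches: at [3:19] match ' 6jjjjjj555tlu96', group 1 = '96'.
One capturing group, so `findall` returns just the captured substring from the one match — 1 in all.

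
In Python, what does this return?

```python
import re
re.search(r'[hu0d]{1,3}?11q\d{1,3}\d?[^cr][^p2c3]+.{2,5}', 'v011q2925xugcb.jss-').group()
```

'011q2925xugcb.js'

The match spans [1:17] → '011q2925xugcb.js'.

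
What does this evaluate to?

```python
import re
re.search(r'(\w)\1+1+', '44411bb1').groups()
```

`\1` has to match the exact text group 1 already captured.
`search` walks the string left to right and returns the first match it finds.
The match spans [0:5] → '44411'.
Captured: group 1 = '4'.

('4',)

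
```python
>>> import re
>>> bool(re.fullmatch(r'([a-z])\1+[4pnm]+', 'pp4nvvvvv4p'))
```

False

After group 1 captures some text, `\1` only succeeds where that same text appears again.
`fullmatch` succeeds only if the pattern covers the string from start to end.
Here there's no way to consume every character, so the call returns None, and `bool(None)` is False.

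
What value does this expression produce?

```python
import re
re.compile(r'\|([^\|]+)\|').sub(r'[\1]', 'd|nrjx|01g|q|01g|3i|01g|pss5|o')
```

'd[nrjx]01g[q]01g[3i]01g[pss5]o'

Matches: at [1:7] → '|nrjx|'; at [10:13] → '|q|'; at [16:20] → '|3i|'; at [23:29] → '|pss5|'.
The replacement refers to a captured group, so each match is rewritten using its own captured text.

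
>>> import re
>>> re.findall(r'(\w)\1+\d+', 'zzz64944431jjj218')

`\1` is not a pattern — it's the concrete string captured by group 1, re-applied verbatim.
With a single group, `findall` returns only what that group captured — 2 items.

['z', 'j']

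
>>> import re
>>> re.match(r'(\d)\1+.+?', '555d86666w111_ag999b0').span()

(0, 4)

`re.match` only tries the pattern at the start of the string.
The match spans [0:4] → '555d'.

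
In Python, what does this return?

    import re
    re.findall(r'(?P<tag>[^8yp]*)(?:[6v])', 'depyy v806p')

This matches zero or more of any character except [8yp] (captured as 'tag'); then one of [6v] (non-capturing group).
Matches: at [5:7] match ' v', group 1 = ' '; at [8:10] match '06', group 1 = '0'.
One capturing group, so `findall` returns just the captured substring from each match — 2 in all.

[' ', '0']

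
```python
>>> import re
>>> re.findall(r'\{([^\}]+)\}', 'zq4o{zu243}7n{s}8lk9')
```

['zu243', 's']

Walking the string: at [4:11] match '{zu243}', group 1 = 'zu243'; at [13:16] match '{s}', group 1 = 's'.
`findall` collects group 1 from each match (2 total).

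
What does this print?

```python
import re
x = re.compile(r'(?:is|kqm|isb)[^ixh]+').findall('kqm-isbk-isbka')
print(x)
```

['kqm-', 'isbk-', 'isbka']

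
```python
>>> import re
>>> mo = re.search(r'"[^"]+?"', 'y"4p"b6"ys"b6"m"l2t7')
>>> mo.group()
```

'"4p"'

The match spans [1:5] → '"4p"'.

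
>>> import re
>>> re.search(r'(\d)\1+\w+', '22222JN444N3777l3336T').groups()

('2',)

After group 1 captures some text, `\1` only succeeds where that same text appears again.
Unlike `match`, `search` isn't anchored — it looks for the pattern anywhere in the string.
The match spans [0:21] → '22222JN444N3777l3336T'.
Captured: group 1 = '2'.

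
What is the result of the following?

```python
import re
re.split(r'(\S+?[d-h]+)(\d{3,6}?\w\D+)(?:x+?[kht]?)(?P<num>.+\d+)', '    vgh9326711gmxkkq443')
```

Pattern: one or more of a non-whitespace character (lazy), then one or more of a character in [d-h] (captured); then 3 to 6 of a digit (lazy), then a word character, then one or more of a non-digit (captured); then one or more of a literal 'x' (lazy), then optionally one of [kht] (non-capturing group); then one or more of any character, then one or more of a digit (captured as 'num').
Matches to split on: at [4:23] → 'vgh9326711gmxkkq443'.
`re.split` interleaves the captured-group text with the surrounding fragments.

['    ', 'vgh', '9326711gm', 'kq443', '']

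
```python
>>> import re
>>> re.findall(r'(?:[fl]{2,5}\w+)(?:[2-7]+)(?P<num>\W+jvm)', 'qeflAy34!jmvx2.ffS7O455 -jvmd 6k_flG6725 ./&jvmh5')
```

Because there's exactly one group, `findall` drops the full match and keeps group 1 from each hit.

[' -jvm', ' ./&jvm']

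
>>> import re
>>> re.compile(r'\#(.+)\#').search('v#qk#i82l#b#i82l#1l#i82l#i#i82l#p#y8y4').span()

(1, 34)

The match spans [1:34] → '#qk#i82l#b#i82l#1l#i82l#i#i82l#p#'.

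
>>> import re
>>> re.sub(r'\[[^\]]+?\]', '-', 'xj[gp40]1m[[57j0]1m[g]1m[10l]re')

'xj-1m-1m-1m-re'

Matches: at [2:8] → '[gp40]'; at [10:17] → '[[57j0]'; at [19:22] → '[g]'; at [24:29] → '[10l]'.
`sub` substitutes '-' at each match site.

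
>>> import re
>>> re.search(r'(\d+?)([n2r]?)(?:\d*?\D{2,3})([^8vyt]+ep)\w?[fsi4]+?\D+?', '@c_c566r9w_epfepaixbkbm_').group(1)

'566'

The match spans [4:19] → '566r9w_epfepaix'.
Captured: group 1 = '566', group 2 = 'r', group 3 = 'pfep'.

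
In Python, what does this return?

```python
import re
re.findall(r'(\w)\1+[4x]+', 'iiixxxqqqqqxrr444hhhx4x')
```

After group 1 captures some text, `\1` only succeeds where that same text appears again.
Scanning left to right: at [0:6] match 'iiixxx', group 1 = 'i'; at [6:12] match 'qqqqqx', group 1 = 'q'; at [12:17] match 'rr444', group 1 = 'r'; at [17:23] match 'hhhx4x', group 1 = 'h'.
`findall` collects group 1 from each match (4 total).

['i', 'q', 'r', 'h']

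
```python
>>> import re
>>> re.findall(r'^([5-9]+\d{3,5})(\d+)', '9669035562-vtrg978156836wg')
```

The pattern matches anchored at the start of the string; then one or more of a character in [5-9], then 3 to 5 of a digit (captured); then one or more of a digit (captured).
Walking the string: at [0:10] match '9669035562', groups = ('966903556', '2').
2 groups means the one result is a tuple of 2 captured strings — 1 here.

[('966903556', '2')]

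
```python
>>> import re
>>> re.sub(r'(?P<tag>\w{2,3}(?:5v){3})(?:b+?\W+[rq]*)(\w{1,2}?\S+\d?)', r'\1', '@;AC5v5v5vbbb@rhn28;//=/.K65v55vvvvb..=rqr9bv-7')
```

'@;AC5v5v5v'

Pattern: 2 to 3 of a word character, then the literal '5v' repeated 3 times (captured as 'tag'); then one or more of the literal 'b' (lazy), then one or more of a non-word character, then zero or more of one of [rq] (non-capturing group); then 1 to 2 of a word character (lazy), then one or more of a non-whitespace character, then optionally a digit (captured).
Matches: at [2:47] → 'AC5v5v5vbbb@rhn28;//=/.K65v55vvvvb..=rqr9bv-7'.
`\1` in the replacement pulls in group 1's text for each match.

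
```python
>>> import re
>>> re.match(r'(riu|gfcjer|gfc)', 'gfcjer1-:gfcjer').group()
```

'gfcjer'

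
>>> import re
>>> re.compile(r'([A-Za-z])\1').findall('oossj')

`\1` is not a pattern — it's the concrete string captured by group 1, re-applied verbatim.
With a single group, `findall` returns only what that group captured — 2 items.

['o', 's']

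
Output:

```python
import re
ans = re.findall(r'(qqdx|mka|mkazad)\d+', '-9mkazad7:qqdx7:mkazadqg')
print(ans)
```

['mkazad', 'qqdx']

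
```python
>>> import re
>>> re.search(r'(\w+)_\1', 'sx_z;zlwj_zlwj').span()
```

`\1` has to match the exact text group 1 already captured.
The match spans [5:14] → 'zlwj_zlwj'.

(5, 14)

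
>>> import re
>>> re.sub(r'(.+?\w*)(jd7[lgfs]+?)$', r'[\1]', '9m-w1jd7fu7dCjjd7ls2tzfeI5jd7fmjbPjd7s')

This matches one or more of any character (lazy), then zero or more of a word character (captured); then the literal 'jd7', then one or more of one of [lgfs] (lazy) (captured); then anchored at the end.
The replacement refers to a captured group, so each match is rewritten using its own captured text.

'[9m-w1jd7fu7dCjjd7ls2tzfeI5jd7fmjbP]'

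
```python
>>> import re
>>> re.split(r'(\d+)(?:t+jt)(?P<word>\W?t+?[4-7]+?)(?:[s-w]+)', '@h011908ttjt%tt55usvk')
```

['@h', '011908', '%tt55', 'k']

The pattern matches one or more of a digit (captured); then one or more of the literal 't', then the literal 'jt' (non-capturing group); then optionally a non-word character, then one or more of the literal 't' (lazy), then one or more of a character in [4-7] (lazy) (captured as 'word'); then one or more of a character in [s-w] (non-capturing group).
Matches to split on: at [2:20] → '011908ttjt%tt55usv'.
The group in the pattern means `split` returns the separators' captures alongside the pieces.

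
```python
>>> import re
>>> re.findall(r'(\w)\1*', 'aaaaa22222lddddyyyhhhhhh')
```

['a', '2', 'l', 'd', 'y', 'h']

The backreference `\1` re-matches whatever the first group consumed, character for character.
Because there's exactly one group, `findall` drops the full match and keeps group 1 from each hit.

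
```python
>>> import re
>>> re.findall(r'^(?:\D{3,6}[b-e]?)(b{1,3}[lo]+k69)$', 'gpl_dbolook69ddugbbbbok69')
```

Because there's exactly one group, `findall` drops the full match and keeps group 1 from each hit.
Nothing in the string satisfies the pattern, so the list is empty.

[]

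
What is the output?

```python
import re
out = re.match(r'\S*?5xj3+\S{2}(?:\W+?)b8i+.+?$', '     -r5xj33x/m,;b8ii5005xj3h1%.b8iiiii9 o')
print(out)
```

None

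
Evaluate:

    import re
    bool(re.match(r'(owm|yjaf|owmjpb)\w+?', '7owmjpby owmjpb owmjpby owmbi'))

With `match`, the pattern is implicitly anchored at the beginning.
Here position 0 doesn't satisfy it, so the call returns None, and `bool(None)` is False.

False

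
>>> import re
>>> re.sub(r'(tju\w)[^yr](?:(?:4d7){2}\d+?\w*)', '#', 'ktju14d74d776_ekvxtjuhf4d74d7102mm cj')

Pattern: the literal 't', then the literal 'ju', then a word character (captured); then any character except [yr]; then the literal '4d7' repeated 2 times, then one or more of a digit (lazy), then zero or more of a word character (non-capturing group).
Matches: at [18:34] → 'tjuhf4d74d7102mm'.
`sub` substitutes '#' at each match site.

'ktju14d74d776_ekvx# cj'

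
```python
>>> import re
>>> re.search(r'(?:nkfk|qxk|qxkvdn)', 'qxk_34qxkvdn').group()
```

The match spans [0:3] → 'qxk'.

'qxk'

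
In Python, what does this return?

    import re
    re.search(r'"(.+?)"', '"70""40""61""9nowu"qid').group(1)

'70'

The match spans [0:4] → '"70"'.
Captured: group 1 = '70'.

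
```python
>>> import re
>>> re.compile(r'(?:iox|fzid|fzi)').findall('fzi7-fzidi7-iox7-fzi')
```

The regex engine tests alternatives in the order written; an earlier branch that matches wins even if a later one would match more.
With no groups in the pattern, `findall` gives back each whole match — 4 here.

['fzi', 'fzid', 'iox', 'fzi']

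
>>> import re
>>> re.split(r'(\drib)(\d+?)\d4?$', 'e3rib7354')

['e', '3rib', '73', '']

Pattern: a digit, then the literal 'rib' (captured); then one or more of a digit (lazy) (captured); then a digit, then optionally a literal '4'; then anchored at the end.
The `?` after the quantifier makes it lazy — it takes as little as possible before letting the rest of the pattern try.
Matches to split on: at [1:9] → '3rib7354'.
`re.split` interleaves the captured-group text with the surrounding fragments.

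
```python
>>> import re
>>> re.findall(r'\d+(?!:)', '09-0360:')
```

['09', '036']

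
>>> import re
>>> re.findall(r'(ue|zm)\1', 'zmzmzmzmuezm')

['zm', 'zm']

`\1` is not a pattern — it's the concrete string captured by group 1, re-applied verbatim.
Scanning left to right: at [0:4] match 'zmzm', group 1 = 'zm'; at [4:8] match 'zmzm', group 1 = 'zm'.
With a single group, `findall` returns only what that group captured — 2 items.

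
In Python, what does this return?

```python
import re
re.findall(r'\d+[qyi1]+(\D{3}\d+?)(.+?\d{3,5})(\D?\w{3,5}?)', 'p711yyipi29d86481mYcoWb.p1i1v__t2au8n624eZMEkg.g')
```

[('ipi2', '9d86481', 'mYco')]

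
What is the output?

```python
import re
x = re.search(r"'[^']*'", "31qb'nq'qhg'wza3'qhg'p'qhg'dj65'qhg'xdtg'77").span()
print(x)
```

(4, 8)

The match spans [4:8] → "'nq'".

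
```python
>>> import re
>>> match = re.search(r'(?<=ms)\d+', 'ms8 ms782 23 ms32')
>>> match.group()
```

'8'

The positive lookaround only admits positions where the adjacent text matches; those characters stay outside the span.
Unlike `match`, `search` isn't anchored — it looks for the pattern anywhere in the string.
The match spans [2:3] → '8'.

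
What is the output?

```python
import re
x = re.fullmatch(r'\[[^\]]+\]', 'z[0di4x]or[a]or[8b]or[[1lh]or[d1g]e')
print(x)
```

None

`re.fullmatch` is like wrapping the pattern in `^…$` (in single-line mode).
Here there's no way to consume every character, so the call returns None.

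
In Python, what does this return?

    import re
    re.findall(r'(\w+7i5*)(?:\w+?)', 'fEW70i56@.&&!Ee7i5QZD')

['Ee7i5']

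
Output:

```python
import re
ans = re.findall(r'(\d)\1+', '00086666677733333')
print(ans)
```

['0', '6', '7', '3']

After group 1 captures some text, `\1` only succeeds where that same text appears again.
`findall` collects group 1 from each match (4 total).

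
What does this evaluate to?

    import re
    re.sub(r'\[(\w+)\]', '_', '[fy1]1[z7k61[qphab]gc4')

'_1[z7k61_gc4'

Matches: at [0:5] → '[fy1]'; at [12:19] → '[qphab]'.
Each match is replaced by '_'.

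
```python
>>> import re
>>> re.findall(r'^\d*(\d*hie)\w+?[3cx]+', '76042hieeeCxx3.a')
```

['hie']

Pattern: anchored at the start of the string; then zero or more of a digit; then zero or more of a digit, then the literal 'hie' (captured); then one or more of a word character (lazy); then one or more of one of [3cx].
Because there's exactly one group, `findall` drops the full match and keeps group 1 from the one hit.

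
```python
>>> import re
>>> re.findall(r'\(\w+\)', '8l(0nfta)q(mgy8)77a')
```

Since nothing is captured, `findall` lists the 2 matched substrings directly.

['(0nfta)', '(mgy8)']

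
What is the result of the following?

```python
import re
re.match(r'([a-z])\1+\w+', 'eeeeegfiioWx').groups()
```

The backreference `\1` re-matches whatever the first group consumed, character for character.
`re.match` won't scan ahead — the pattern has to work from the very first character.
The match spans [0:12] → 'eeeeegfiioWx'.
Captured: group 1 = 'e'.

('e',)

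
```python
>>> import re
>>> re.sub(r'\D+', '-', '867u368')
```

'867-368'

This matches one or more of a non-digit.
Each match is replaced by '-'.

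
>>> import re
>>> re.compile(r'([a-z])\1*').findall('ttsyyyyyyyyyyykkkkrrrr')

['t', 's', 'y', 'k', 'r']

`\1` has to match the exact text group 1 already captured.
Because there's exactly one group, `findall` drops the full match and keeps group 1 from each hit.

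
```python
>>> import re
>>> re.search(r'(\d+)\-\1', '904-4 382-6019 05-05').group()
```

`\1` is not a pattern — it's the concrete string captured by group 1, re-applied verbatim.
The match spans [2:5] → '4-4'.

'4-4'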